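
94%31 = 1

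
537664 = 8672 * 62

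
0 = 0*5862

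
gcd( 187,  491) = 1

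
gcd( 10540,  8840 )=340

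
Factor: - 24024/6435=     -  2^3*3^( - 1)*5^(  -  1)*7^1 = - 56/15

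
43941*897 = 39415077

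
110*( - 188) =-20680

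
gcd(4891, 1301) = 1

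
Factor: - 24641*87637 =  - 11^1*31^1*41^1*257^1 *601^1 = - 2159463317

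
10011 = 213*47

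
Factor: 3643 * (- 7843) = -11^1*23^1*31^1*3643^1=- 28572049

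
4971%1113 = 519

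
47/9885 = 47/9885 = 0.00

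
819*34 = 27846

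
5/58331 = 5/58331 = 0.00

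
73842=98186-24344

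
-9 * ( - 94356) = 849204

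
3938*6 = 23628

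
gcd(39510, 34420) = 10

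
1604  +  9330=10934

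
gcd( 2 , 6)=2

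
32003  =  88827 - 56824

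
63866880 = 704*90720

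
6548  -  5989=559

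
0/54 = 0 = 0.00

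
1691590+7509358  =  9200948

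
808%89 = 7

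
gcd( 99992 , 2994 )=2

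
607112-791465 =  -184353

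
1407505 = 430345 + 977160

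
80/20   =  4 = 4.00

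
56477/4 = 14119 + 1/4 = 14119.25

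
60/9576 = 5/798 = 0.01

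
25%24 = 1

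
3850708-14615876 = -10765168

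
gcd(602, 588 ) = 14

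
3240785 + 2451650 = 5692435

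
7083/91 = 7083/91  =  77.84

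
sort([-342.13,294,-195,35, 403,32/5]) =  [-342.13, - 195,32/5, 35,294,403]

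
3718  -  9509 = -5791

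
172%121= 51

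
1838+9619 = 11457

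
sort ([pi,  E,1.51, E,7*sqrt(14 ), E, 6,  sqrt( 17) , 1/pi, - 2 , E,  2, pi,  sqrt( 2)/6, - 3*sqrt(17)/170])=[ - 2, - 3*sqrt( 17 )/170,  sqrt ( 2)/6 , 1/pi, 1.51, 2, E, E, E,E,pi, pi,  sqrt( 17),6,7*sqrt( 14)]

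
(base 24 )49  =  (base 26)41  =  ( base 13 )81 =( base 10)105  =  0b1101001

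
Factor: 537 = 3^1*179^1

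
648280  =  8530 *76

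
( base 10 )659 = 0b1010010011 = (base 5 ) 10114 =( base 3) 220102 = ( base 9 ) 812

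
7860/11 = 7860/11 = 714.55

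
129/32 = 129/32 = 4.03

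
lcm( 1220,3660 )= 3660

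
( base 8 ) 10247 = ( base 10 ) 4263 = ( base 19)bf7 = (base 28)5C7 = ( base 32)457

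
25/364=25/364 = 0.07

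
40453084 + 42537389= 82990473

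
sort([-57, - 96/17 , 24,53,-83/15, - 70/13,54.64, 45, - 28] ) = [-57, - 28,  -  96/17, - 83/15,-70/13, 24,  45, 53 , 54.64] 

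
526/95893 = 526/95893 = 0.01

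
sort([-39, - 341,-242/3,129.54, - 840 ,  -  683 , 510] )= [ - 840,  -  683,-341,-242/3,-39,129.54,510 ] 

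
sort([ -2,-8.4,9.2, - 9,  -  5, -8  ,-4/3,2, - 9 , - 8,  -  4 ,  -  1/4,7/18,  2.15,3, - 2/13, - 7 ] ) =[  -  9,-9, - 8.4,  -  8, - 8, - 7,  -  5, - 4,-2, - 4/3, - 1/4,-2/13,7/18,2,2.15,3,9.2 ] 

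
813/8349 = 271/2783 = 0.10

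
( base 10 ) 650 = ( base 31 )KU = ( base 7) 1616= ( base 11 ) 541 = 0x28a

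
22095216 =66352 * 333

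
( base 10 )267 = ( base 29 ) 96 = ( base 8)413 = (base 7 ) 531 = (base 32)8b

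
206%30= 26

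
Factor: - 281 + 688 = 407 = 11^1*37^1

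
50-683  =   - 633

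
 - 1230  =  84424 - 85654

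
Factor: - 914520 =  - 2^3*3^1*5^1 * 7621^1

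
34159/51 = 34159/51=669.78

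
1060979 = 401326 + 659653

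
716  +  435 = 1151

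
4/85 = 4/85 = 0.05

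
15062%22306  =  15062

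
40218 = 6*6703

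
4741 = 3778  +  963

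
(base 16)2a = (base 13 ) 33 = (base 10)42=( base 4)222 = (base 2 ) 101010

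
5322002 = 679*7838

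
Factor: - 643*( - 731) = 17^1*43^1*643^1 = 470033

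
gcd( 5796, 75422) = 2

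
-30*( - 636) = 19080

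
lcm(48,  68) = 816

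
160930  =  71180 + 89750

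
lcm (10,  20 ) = 20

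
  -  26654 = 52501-79155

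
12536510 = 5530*2267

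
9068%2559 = 1391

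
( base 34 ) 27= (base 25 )30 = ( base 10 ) 75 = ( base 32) 2b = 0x4B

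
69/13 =5+4/13 = 5.31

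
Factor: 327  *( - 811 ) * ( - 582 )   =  154344654 =2^1 * 3^2*97^1*109^1*811^1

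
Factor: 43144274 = 2^1*23^1*937919^1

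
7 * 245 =1715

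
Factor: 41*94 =2^1 * 41^1*47^1= 3854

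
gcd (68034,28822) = 2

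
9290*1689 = 15690810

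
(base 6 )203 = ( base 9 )83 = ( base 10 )75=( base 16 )4b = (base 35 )25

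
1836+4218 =6054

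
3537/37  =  3537/37 = 95.59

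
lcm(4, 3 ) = 12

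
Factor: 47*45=3^2*5^1*47^1  =  2115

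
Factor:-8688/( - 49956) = 2^2*23^( - 1) = 4/23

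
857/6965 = 857/6965=0.12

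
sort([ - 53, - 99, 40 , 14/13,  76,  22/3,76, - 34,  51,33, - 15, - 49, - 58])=[ - 99, - 58,  -  53, - 49,- 34 , - 15, 14/13,22/3 , 33,40,51, 76, 76]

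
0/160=0 = 0.00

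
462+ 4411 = 4873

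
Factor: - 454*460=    - 208840 = -2^3*5^1*23^1*227^1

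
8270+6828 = 15098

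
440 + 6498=6938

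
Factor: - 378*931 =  - 2^1*3^3*7^3 *19^1 = - 351918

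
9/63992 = 9/63992 = 0.00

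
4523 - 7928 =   -  3405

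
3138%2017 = 1121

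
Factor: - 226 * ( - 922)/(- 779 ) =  - 2^2*19^ ( - 1)*41^( - 1 )* 113^1*461^1 = -208372/779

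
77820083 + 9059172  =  86879255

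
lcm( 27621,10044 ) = 110484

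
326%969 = 326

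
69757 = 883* 79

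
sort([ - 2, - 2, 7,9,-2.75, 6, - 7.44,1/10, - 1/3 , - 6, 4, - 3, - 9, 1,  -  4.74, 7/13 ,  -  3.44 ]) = [ - 9, -7.44, - 6 , - 4.74, - 3.44, - 3, - 2.75 , - 2, - 2, - 1/3, 1/10, 7/13, 1, 4, 6, 7,9 ]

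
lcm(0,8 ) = 0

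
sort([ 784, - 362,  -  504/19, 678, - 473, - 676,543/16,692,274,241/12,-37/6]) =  [ - 676,- 473, - 362, -504/19, - 37/6, 241/12,  543/16,274, 678 , 692,  784]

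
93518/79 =1183+61/79 = 1183.77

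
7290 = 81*90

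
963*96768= 93187584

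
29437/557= 52 + 473/557= 52.85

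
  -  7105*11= -78155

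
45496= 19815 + 25681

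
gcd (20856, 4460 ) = 4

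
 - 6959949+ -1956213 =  - 8916162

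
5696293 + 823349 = 6519642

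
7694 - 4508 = 3186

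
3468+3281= 6749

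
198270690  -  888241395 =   -  689970705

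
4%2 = 0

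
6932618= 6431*1078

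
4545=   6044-1499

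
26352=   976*27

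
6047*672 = 4063584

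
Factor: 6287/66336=2^( - 5)*3^(-1)* 691^( - 1) *6287^1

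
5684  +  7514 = 13198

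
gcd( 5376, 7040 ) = 128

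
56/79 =56/79  =  0.71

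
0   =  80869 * 0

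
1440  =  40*36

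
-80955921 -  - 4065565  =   - 76890356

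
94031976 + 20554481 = 114586457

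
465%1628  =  465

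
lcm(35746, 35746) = 35746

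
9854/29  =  339 + 23/29  =  339.79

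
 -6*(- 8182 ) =49092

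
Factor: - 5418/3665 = - 2^1* 3^2* 5^(-1)*7^1*43^1* 733^( - 1 ) 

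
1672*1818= 3039696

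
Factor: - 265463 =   -  11^1*24133^1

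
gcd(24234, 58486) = 2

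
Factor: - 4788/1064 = -9/2 = -  2^ ( - 1 )*3^2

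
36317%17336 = 1645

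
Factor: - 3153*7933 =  - 3^1*1051^1* 7933^1 = - 25012749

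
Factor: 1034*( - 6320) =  - 6534880 = - 2^5*5^1*11^1*47^1*79^1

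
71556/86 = 35778/43 = 832.05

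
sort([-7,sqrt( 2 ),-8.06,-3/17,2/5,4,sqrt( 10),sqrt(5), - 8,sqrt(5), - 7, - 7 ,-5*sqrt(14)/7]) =[ - 8.06,  -  8,-7,-7, - 7 , - 5*sqrt( 14 )/7,-3/17,2/5,sqrt( 2),sqrt(5), sqrt(5),sqrt(10), 4 ] 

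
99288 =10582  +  88706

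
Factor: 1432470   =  2^1 * 3^1*5^1*13^1*3673^1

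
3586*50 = 179300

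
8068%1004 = 36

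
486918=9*54102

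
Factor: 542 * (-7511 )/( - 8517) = 2^1 * 3^( - 1)* 7^1*17^( - 1 )*29^1 * 37^1*167^ (-1)*271^1 =4070962/8517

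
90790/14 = 6485 = 6485.00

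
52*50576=2629952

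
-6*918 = -5508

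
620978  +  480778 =1101756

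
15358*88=1351504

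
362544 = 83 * 4368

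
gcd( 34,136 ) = 34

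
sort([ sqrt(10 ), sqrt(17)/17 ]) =[ sqrt(17 ) /17, sqrt( 10)]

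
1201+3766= 4967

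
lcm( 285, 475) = 1425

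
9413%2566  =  1715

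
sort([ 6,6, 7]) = [ 6, 6,7]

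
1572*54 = 84888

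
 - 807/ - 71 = 11+26/71 = 11.37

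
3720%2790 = 930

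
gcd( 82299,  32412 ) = 3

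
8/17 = 8/17 = 0.47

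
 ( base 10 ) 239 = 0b11101111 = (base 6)1035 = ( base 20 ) BJ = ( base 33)78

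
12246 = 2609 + 9637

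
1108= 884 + 224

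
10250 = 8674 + 1576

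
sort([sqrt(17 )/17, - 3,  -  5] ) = [ - 5,  -  3, sqrt (17) /17] 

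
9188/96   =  95 + 17/24 = 95.71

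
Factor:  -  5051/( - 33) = 3^( - 1)*11^(-1)*5051^1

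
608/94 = 6 + 22/47 = 6.47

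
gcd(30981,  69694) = 1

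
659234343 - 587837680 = 71396663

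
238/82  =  119/41 =2.90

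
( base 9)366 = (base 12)213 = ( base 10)303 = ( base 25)C3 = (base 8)457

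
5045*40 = 201800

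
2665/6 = 444 + 1/6 = 444.17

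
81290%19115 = 4830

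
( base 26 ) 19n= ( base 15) 423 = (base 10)933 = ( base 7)2502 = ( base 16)3A5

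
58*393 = 22794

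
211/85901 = 211/85901 = 0.00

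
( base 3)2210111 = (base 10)2038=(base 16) 7F6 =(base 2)11111110110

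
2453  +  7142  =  9595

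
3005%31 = 29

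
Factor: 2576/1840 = 7/5 = 5^(-1 )*7^1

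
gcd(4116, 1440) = 12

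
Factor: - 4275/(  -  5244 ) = 75/92 =2^( - 2 )*3^1 * 5^2*23^( - 1)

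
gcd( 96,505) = 1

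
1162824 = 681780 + 481044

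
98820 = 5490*18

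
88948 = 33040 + 55908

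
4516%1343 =487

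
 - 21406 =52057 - 73463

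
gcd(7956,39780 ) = 7956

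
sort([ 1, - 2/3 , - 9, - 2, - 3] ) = [ - 9, - 3, -2, - 2/3,  1] 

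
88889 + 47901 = 136790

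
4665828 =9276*503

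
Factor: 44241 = 3^1*14747^1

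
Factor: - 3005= - 5^1*601^1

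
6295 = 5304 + 991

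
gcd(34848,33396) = 1452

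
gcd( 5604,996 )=12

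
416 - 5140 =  - 4724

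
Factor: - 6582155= - 5^1*1316431^1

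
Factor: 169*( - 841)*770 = -109439330 = -2^1*5^1*7^1*11^1*13^2*29^2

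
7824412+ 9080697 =16905109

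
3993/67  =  3993/67 = 59.60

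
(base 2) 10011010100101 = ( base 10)9893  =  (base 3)111120102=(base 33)92q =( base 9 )14512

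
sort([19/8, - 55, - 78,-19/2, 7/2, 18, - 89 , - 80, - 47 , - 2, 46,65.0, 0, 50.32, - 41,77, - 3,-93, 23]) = [-93 , -89,-80,- 78, - 55,  -  47, - 41,-19/2, - 3 , - 2, 0, 19/8, 7/2, 18,23, 46,  50.32,65.0, 77]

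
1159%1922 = 1159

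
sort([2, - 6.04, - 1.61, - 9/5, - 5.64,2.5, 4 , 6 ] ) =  [ - 6.04, - 5.64 , - 9/5,-1.61,2 , 2.5,4,6]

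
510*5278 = 2691780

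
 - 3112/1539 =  - 3112/1539 = -2.02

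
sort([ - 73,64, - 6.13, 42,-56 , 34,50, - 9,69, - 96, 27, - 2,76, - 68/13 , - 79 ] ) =[ - 96, - 79, -73, - 56, - 9 , - 6.13, - 68/13, - 2, 27, 34,42, 50,64,69 , 76 ]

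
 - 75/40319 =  - 75/40319= - 0.00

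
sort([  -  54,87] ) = [ - 54,87 ] 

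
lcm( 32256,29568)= 354816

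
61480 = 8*7685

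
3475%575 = 25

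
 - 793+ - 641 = -1434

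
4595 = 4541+54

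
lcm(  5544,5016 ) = 105336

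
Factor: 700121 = 373^1 * 1877^1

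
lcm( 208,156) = 624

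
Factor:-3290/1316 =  - 2^( - 1)*5^1= - 5/2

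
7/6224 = 7/6224 = 0.00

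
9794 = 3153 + 6641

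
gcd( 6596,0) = 6596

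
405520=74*5480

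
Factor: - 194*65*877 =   -  11058970 = - 2^1*5^1*13^1*97^1 * 877^1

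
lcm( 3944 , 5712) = 165648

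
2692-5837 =-3145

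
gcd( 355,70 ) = 5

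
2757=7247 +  - 4490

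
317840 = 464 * 685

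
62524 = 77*812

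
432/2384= 27/149  =  0.18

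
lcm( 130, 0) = 0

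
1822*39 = 71058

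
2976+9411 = 12387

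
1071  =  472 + 599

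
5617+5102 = 10719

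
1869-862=1007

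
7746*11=85206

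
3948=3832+116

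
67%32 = 3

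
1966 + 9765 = 11731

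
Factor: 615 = 3^1*5^1*41^1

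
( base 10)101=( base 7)203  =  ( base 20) 51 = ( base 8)145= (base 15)6B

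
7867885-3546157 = 4321728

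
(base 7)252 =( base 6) 343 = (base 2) 10000111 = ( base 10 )135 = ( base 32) 47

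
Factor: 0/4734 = 0^1 = 0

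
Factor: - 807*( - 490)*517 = 204437310 = 2^1*3^1*5^1*7^2 * 11^1 * 47^1 * 269^1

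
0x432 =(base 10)1074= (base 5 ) 13244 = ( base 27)1CL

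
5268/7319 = 5268/7319= 0.72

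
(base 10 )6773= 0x1A75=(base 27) 97n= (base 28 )8HP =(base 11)50A8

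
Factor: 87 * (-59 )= - 3^1 *29^1*59^1 = -  5133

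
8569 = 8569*1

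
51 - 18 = 33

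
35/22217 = 35/22217 = 0.00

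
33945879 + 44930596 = 78876475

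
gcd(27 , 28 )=1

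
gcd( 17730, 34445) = 5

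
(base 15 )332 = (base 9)882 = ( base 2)1011010010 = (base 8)1322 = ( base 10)722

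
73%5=3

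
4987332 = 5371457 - 384125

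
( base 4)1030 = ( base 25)31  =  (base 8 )114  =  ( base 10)76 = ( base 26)2o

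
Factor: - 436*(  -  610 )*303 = 80585880= 2^3*3^1*5^1*61^1*101^1*109^1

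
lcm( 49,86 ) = 4214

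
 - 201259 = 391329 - 592588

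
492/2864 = 123/716 = 0.17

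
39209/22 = 1782+5/22 = 1782.23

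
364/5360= 91/1340 =0.07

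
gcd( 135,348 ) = 3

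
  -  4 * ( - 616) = 2464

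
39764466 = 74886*531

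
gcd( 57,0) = 57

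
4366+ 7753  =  12119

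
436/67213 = 436/67213=0.01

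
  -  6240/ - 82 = 76 + 4/41 = 76.10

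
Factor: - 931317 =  - 3^1*310439^1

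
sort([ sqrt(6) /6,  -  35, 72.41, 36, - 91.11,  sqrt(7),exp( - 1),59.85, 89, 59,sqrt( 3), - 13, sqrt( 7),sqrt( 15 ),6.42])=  [ - 91.11, - 35, - 13,exp( - 1),sqrt( 6) /6,sqrt(3 ),sqrt( 7),sqrt( 7),sqrt( 15),6.42,36,59,59.85,72.41, 89] 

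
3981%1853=275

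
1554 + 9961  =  11515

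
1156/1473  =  1156/1473 = 0.78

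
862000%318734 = 224532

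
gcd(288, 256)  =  32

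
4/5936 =1/1484 = 0.00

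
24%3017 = 24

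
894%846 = 48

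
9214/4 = 2303 + 1/2 =2303.50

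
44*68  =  2992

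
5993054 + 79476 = 6072530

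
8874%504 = 306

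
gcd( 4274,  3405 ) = 1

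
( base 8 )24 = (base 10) 20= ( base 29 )k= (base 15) 15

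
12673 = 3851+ 8822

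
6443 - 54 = 6389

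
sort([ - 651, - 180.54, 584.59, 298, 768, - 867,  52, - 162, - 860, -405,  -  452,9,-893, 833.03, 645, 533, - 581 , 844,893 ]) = [ - 893, - 867, - 860,-651, - 581, -452,-405,-180.54, -162,9, 52,298, 533, 584.59, 645 , 768 , 833.03, 844, 893]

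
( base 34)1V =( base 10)65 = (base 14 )49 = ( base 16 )41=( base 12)55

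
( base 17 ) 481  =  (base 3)1202220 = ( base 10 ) 1293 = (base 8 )2415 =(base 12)8b9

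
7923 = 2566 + 5357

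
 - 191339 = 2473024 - 2664363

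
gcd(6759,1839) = 3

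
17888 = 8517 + 9371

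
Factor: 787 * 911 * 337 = 337^1 * 787^1*911^1 = 241614509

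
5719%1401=115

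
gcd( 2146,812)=58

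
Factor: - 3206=-2^1 * 7^1 * 229^1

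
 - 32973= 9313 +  - 42286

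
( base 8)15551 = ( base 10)7017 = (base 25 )b5h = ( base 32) 6r9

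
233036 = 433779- 200743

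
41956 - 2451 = 39505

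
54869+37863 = 92732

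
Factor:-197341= -197341^1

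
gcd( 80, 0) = 80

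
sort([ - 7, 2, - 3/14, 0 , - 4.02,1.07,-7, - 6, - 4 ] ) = [  -  7, - 7, - 6,-4.02 , - 4,  -  3/14, 0, 1.07, 2]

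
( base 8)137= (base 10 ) 95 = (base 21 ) 4b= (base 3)10112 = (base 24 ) 3n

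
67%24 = 19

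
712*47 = 33464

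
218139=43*5073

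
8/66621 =8/66621 = 0.00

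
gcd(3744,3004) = 4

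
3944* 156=615264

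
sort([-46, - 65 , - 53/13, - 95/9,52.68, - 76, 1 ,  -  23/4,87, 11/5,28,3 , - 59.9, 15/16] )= [ - 76, - 65, - 59.9, - 46, - 95/9 ,- 23/4 , - 53/13 , 15/16,  1,11/5,3,28, 52.68 , 87] 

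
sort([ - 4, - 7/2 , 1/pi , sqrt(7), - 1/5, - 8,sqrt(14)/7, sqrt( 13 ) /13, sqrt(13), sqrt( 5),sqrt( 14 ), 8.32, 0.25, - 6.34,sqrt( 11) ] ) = [ - 8,  -  6.34, - 4 ,  -  7/2, - 1/5 , 0.25,sqrt( 13) /13,1/pi,sqrt(14)/7,sqrt(5 ),sqrt( 7 ),sqrt(11),sqrt(13),sqrt(14),8.32 ]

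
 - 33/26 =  - 33/26 = - 1.27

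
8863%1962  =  1015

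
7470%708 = 390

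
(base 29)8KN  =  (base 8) 16243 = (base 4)1302203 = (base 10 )7331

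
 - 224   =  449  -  673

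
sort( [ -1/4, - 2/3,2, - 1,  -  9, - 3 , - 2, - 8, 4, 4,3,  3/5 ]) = [ -9, - 8, - 3, - 2, - 1, - 2/3,-1/4,3/5,2, 3, 4, 4]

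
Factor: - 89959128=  - 2^3 * 3^1* 7^1* 47^1*11393^1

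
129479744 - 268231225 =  - 138751481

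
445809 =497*897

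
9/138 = 3/46 = 0.07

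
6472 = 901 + 5571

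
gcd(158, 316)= 158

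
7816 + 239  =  8055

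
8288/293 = 28 + 84/293 = 28.29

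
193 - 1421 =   -  1228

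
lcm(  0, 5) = 0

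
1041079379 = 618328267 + 422751112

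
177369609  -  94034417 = 83335192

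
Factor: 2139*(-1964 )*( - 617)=2^2*3^1*23^1*31^1*491^1*617^1=2592014532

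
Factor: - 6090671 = -6090671^1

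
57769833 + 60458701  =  118228534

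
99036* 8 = 792288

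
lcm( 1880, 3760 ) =3760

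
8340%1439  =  1145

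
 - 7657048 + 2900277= - 4756771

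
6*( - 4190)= - 25140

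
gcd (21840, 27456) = 624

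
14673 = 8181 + 6492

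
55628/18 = 27814/9 = 3090.44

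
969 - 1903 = -934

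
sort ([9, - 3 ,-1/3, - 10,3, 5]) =[-10,-3,  -  1/3, 3, 5,9 ]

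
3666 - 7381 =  - 3715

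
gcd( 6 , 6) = 6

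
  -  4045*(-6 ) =24270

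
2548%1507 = 1041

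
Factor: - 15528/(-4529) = 24/7=2^3*3^1*7^( - 1)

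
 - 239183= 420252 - 659435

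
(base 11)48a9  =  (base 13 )2bc2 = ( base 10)6411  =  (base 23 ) c2h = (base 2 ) 1100100001011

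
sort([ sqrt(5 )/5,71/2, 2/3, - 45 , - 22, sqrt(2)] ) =[ - 45, -22 , sqrt(5 )/5,  2/3,sqrt(2 ),71/2 ]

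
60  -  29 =31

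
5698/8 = 712 + 1/4 = 712.25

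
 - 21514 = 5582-27096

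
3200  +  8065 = 11265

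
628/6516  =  157/1629 = 0.10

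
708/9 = 236/3 = 78.67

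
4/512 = 1/128 = 0.01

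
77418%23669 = 6411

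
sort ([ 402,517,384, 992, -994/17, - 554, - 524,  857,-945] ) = [ - 945, - 554,-524,  -  994/17,384,402, 517,857 , 992 ]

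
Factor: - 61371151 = - 59^1*1040189^1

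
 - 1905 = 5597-7502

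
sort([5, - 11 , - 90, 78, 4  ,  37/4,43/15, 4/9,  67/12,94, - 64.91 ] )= [ - 90 , - 64.91,-11, 4/9,43/15,  4, 5,67/12 , 37/4, 78,  94]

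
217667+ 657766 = 875433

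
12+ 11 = 23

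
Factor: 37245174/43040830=3^1*5^ ( - 1)*7^(-1 )*109^ (  -  1)*163^1*5641^( - 1 )*38083^1 = 18622587/21520415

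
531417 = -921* (-577)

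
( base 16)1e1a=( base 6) 55402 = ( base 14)2b46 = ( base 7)31316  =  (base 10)7706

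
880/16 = 55 = 55.00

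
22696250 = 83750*271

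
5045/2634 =5045/2634 = 1.92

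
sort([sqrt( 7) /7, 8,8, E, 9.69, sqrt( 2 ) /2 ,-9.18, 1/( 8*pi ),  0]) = [  -  9.18, 0,1/( 8*pi), sqrt(7) /7, sqrt(2)/2,E,  8,8,9.69] 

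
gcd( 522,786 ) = 6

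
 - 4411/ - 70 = 63+1/70 = 63.01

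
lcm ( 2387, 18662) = 205282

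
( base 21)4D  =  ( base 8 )141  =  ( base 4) 1201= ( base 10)97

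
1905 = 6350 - 4445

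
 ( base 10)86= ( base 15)5b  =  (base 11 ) 79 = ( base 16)56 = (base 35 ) 2G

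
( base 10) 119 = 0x77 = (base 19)65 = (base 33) 3K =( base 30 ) 3T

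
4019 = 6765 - 2746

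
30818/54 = 15409/27 = 570.70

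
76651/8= 9581 + 3/8= 9581.38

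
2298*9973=22917954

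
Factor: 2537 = 43^1*59^1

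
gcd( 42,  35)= 7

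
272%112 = 48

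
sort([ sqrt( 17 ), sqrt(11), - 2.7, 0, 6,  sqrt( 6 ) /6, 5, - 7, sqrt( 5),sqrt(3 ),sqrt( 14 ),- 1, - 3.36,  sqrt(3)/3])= [- 7, - 3.36,- 2.7, - 1,0, sqrt(6 ) /6, sqrt(3) /3, sqrt( 3 ), sqrt(5 ), sqrt(11), sqrt(14), sqrt(17), 5, 6]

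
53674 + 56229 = 109903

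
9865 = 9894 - 29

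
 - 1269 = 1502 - 2771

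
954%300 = 54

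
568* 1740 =988320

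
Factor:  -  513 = -3^3*19^1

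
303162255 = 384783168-81620913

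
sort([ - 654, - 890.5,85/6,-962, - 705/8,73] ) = [ - 962, - 890.5, - 654 ,-705/8,85/6,73] 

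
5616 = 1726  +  3890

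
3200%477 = 338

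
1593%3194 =1593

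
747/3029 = 747/3029 = 0.25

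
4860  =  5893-1033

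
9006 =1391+7615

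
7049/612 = 11+317/612 = 11.52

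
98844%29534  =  10242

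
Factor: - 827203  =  -13^1*17^1*19^1*197^1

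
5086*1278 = 6499908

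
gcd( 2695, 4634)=7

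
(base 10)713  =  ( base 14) 38d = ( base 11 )599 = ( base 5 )10323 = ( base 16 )2c9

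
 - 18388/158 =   -  117 + 49/79 = - 116.38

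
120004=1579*76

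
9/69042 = 3/23014=0.00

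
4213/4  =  1053 + 1/4 =1053.25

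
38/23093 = 38/23093  =  0.00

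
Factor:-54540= - 2^2*3^3*5^1*101^1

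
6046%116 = 14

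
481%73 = 43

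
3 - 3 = 0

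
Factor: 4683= 3^1 * 7^1* 223^1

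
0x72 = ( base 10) 114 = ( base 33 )3F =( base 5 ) 424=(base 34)3C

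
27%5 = 2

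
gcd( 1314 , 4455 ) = 9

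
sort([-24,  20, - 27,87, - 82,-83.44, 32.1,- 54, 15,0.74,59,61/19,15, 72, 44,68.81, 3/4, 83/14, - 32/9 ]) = [ -83.44, - 82, - 54,-27,-24,-32/9,0.74, 3/4, 61/19,83/14,  15,  15,  20,32.1, 44,  59,68.81,72,87] 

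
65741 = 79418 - 13677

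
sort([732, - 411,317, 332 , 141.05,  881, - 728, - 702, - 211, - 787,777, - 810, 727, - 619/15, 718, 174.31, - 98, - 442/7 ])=[ - 810, - 787, - 728, - 702,-411, - 211, - 98, - 442/7, - 619/15, 141.05 , 174.31,317,332 , 718,727, 732,777,881]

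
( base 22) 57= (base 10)117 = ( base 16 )75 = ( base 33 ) 3i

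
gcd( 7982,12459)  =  1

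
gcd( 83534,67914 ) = 22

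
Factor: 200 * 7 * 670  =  2^4*5^3*7^1*67^1 = 938000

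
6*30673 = 184038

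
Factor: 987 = 3^1*7^1*47^1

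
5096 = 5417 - 321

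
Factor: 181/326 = 2^(-1 )*163^ (  -  1 )*181^1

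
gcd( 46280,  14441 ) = 1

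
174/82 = 87/41  =  2.12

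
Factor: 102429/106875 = 599/625 = 5^(-4 )*599^1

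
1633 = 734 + 899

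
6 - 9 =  - 3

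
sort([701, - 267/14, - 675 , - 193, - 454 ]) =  [ - 675, - 454 , - 193 , - 267/14, 701 ]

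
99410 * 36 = 3578760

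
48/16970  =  24/8485= 0.00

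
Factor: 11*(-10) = -110 =- 2^1*5^1 *11^1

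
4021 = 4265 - 244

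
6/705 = 2/235 = 0.01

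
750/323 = 2+104/323 = 2.32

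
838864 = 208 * 4033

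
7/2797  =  7/2797=0.00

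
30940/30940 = 1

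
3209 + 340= 3549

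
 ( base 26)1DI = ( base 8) 2010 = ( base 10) 1032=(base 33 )V9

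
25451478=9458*2691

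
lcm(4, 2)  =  4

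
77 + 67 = 144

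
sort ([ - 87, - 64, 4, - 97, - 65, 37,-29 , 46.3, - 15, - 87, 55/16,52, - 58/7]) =[-97, - 87 , - 87, - 65, - 64, - 29,  -  15, -58/7,55/16,4, 37, 46.3,52] 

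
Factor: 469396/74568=491/78 = 2^ ( - 1)*3^( - 1)*13^( - 1 )*491^1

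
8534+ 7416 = 15950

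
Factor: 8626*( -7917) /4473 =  - 3252002/213=- 2^1  *  3^( - 1 )*13^1*19^1*29^1*71^( - 1) * 227^1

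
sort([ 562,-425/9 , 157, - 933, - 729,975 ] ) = [-933, - 729, - 425/9,157, 562, 975] 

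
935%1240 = 935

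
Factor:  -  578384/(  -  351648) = 977/594= 2^( - 1)*3^( - 3 ) * 11^(  -  1)*977^1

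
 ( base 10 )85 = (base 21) 41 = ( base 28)31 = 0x55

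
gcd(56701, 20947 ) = 1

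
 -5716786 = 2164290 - 7881076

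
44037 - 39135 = 4902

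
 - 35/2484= - 35/2484 = - 0.01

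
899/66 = 899/66 = 13.62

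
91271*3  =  273813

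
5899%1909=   172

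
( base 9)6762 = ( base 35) 42R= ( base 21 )b6k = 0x1385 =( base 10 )4997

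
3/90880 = 3/90880 =0.00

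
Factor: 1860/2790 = 2^1 * 3^ (-1 ) = 2/3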